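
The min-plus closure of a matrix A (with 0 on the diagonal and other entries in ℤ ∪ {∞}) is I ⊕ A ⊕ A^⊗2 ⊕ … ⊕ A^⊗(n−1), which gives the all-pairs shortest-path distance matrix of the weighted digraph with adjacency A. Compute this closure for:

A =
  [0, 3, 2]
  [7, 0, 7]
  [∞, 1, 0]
Closure =
  [0, 3, 2]
  [7, 0, 7]
  [8, 1, 0]

This is the Floyd-Warshall all-pairs shortest-path computation. For each intermediate vertex k = 0, 1, …, 2, update dist[i][j] ← min(dist[i][j], dist[i][k] + dist[k][j]). The final matrix gives, for each (i, j), the minimum total weight of any directed path from i to j (possibly empty when i = j).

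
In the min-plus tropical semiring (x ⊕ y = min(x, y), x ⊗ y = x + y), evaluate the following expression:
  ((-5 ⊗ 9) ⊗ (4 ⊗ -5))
((-5 ⊗ 9) ⊗ (4 ⊗ -5)) = 3

Expand innermost to outermost. Recall ⊕ takes the minimum of its arguments and ⊗ takes their sum. Working out the expression ((-5 ⊗ 9) ⊗ (4 ⊗ -5)) gives 3.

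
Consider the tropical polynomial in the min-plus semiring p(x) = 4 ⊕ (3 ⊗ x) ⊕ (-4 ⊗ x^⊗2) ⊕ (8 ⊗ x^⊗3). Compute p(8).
p(8) = 4

A tropical monomial a ⊗ x^⊗i evaluates to a + i · x. Evaluating each term at x = 8:
  Term 0 contributes 4 + 0 · 8 = 4
  Term 1 contributes 3 + 1 · 8 = 11
  Term 2 contributes -4 + 2 · 8 = 12
  Term 3 contributes 8 + 3 · 8 = 32
p(8) = ⊕ of these = min[4, 11, 12, 32] = 4.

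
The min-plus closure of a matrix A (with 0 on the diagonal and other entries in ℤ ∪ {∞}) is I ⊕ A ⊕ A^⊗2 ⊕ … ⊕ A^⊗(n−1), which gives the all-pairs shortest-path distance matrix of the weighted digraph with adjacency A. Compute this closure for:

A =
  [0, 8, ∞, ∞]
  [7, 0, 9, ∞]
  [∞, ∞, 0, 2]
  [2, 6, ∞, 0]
Closure =
  [0, 8, 17, 19]
  [7, 0, 9, 11]
  [4, 8, 0, 2]
  [2, 6, 15, 0]

This is the Floyd-Warshall all-pairs shortest-path computation. For each intermediate vertex k = 0, 1, …, 3, update dist[i][j] ← min(dist[i][j], dist[i][k] + dist[k][j]). The final matrix gives, for each (i, j), the minimum total weight of any directed path from i to j (possibly empty when i = j).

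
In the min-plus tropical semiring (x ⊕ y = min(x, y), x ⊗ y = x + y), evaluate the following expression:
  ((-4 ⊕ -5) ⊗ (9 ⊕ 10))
((-4 ⊕ -5) ⊗ (9 ⊕ 10)) = 4

Expand innermost to outermost. Recall ⊕ takes the minimum of its arguments and ⊗ takes their sum. Working out the expression ((-4 ⊕ -5) ⊗ (9 ⊕ 10)) gives 4.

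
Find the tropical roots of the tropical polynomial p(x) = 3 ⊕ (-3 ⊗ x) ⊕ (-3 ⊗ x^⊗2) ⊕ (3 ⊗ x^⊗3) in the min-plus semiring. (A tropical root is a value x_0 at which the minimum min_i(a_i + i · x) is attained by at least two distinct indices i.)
Roots: {-6, 0, 6}

Each tropical root is a break point of the lower envelope of the lines y = a_i + i · x (there are 4 lines, with slopes 0, 1, ..., 3). Only the lines that attain the minimum somewhere contribute to roots; other lines are dominated. Here the surviving (envelope) indices are i = 3, i = 2, i = 1, i = 0.
Intersections between consecutive envelope lines give the roots: for adjacent envelope indices i < j the intersection is x = (a_i − a_j) / (j − i). Reading off the sorted break points: {-6, 0, 6}.
Verification: at each break x_0, at least two indices attain the minimum of min_i(a_i + i · x_0).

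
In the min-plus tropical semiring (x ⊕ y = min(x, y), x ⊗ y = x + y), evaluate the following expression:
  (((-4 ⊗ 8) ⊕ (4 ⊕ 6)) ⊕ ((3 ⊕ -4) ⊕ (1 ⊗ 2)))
(((-4 ⊗ 8) ⊕ (4 ⊕ 6)) ⊕ ((3 ⊕ -4) ⊕ (1 ⊗ 2))) = -4

Expand innermost to outermost. Recall ⊕ takes the minimum of its arguments and ⊗ takes their sum. Working out the expression (((-4 ⊗ 8) ⊕ (4 ⊕ 6)) ⊕ ((3 ⊕ -4) ⊕ (1 ⊗ 2))) gives -4.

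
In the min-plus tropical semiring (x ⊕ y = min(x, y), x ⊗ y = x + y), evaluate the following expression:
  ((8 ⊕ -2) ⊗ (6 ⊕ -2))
((8 ⊕ -2) ⊗ (6 ⊕ -2)) = -4

Expand innermost to outermost. Recall ⊕ takes the minimum of its arguments and ⊗ takes their sum. Working out the expression ((8 ⊕ -2) ⊗ (6 ⊕ -2)) gives -4.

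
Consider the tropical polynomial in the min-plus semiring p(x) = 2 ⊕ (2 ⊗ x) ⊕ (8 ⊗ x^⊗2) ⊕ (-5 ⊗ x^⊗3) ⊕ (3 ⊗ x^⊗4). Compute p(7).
p(7) = 2

A tropical monomial a ⊗ x^⊗i evaluates to a + i · x. Evaluating each term at x = 7:
  Term 0 contributes 2 + 0 · 7 = 2
  Term 1 contributes 2 + 1 · 7 = 9
  Term 2 contributes 8 + 2 · 7 = 22
  Term 3 contributes -5 + 3 · 7 = 16
  Term 4 contributes 3 + 4 · 7 = 31
p(7) = ⊕ of these = min[2, 9, 22, 16, 31] = 2.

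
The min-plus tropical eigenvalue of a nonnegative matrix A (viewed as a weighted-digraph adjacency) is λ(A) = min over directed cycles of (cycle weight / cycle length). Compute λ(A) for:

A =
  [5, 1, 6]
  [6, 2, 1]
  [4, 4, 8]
λ(A) = 2

Enumerate directed cycles and compute their means (weight / length). Sample:
  cycle 0 → 0: weight = 5, length = 1, mean = 5/1 ≈ 5.000
  cycle 1 → 1: weight = 2, length = 1, mean = 2/1 ≈ 2.000
  cycle 2 → 2: weight = 8, length = 1, mean = 8/1 ≈ 8.000
  cycle 0 → 1 → 0: weight = 7, length = 2, mean = 7/2 ≈ 3.500
  cycle 0 → 2 → 0: weight = 10, length = 2, mean = 10/2 ≈ 5.000
  cycle 1 → 0 → 1: weight = 7, length = 2, mean = 7/2 ≈ 3.500
Minimum mean = 2.000, attained e.g. along the cycle 1 → 1 with weight 2 and length 1. So λ(A) = 2/1 = 2.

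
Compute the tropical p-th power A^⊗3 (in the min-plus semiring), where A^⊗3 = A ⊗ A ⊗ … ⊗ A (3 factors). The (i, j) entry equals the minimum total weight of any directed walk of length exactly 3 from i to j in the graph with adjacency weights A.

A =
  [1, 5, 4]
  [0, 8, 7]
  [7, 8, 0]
A^⊗3 =
  [3, 7, 4]
  [2, 6, 4]
  [7, 8, 0]

Each entry (A^⊗3)_ij equals the minimum over all length-3 walks i = v_0 → v_1 → … → v_3 = j of Σ_t A[v_t][v_{t+1}]. For example, for (i, j) = (0, 2) we minimise over 9 possible intermediate vertex sequences; the minimum is 4, attained along the walk 0 → 2 → 2 → 2.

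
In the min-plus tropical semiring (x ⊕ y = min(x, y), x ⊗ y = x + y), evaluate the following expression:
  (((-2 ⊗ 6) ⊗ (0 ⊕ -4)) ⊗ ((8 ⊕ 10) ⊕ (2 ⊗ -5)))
(((-2 ⊗ 6) ⊗ (0 ⊕ -4)) ⊗ ((8 ⊕ 10) ⊕ (2 ⊗ -5))) = -3

Expand innermost to outermost. Recall ⊕ takes the minimum of its arguments and ⊗ takes their sum. Working out the expression (((-2 ⊗ 6) ⊗ (0 ⊕ -4)) ⊗ ((8 ⊕ 10) ⊕ (2 ⊗ -5))) gives -3.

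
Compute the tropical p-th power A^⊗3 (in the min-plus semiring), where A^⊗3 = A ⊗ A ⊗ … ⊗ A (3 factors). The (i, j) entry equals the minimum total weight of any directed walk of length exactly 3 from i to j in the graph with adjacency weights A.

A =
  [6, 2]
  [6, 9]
A^⊗3 =
  [14, 10]
  [14, 14]

Each entry (A^⊗3)_ij equals the minimum over all length-3 walks i = v_0 → v_1 → … → v_3 = j of Σ_t A[v_t][v_{t+1}]. For example, for (i, j) = (0, 1) we minimise over 4 possible intermediate vertex sequences; the minimum is 10, attained along the walk 0 → 1 → 0 → 1.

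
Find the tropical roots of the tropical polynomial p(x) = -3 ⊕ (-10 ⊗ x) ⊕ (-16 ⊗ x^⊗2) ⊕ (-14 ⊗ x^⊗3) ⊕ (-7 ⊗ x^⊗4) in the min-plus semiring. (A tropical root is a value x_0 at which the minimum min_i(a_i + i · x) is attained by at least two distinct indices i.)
Roots: {-7, -2, 6, 7}

Each tropical root is a break point of the lower envelope of the lines y = a_i + i · x (there are 5 lines, with slopes 0, 1, ..., 4). Only the lines that attain the minimum somewhere contribute to roots; other lines are dominated. Here the surviving (envelope) indices are i = 4, i = 3, i = 2, i = 1, i = 0.
Intersections between consecutive envelope lines give the roots: for adjacent envelope indices i < j the intersection is x = (a_i − a_j) / (j − i). Reading off the sorted break points: {-7, -2, 6, 7}.
Verification: at each break x_0, at least two indices attain the minimum of min_i(a_i + i · x_0).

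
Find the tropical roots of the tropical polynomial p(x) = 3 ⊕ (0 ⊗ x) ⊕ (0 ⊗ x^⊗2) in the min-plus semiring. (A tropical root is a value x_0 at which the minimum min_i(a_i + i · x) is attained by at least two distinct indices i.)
Roots: {0, 3}

Each tropical root is a break point of the lower envelope of the lines y = a_i + i · x (there are 3 lines, with slopes 0, 1, ..., 2). Only the lines that attain the minimum somewhere contribute to roots; other lines are dominated. Here the surviving (envelope) indices are i = 2, i = 1, i = 0.
Intersections between consecutive envelope lines give the roots: for adjacent envelope indices i < j the intersection is x = (a_i − a_j) / (j − i). Reading off the sorted break points: {0, 3}.
Verification: at each break x_0, at least two indices attain the minimum of min_i(a_i + i · x_0).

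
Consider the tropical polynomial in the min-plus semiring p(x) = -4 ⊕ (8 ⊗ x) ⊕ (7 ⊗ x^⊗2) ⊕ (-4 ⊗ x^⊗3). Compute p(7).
p(7) = -4

A tropical monomial a ⊗ x^⊗i evaluates to a + i · x. Evaluating each term at x = 7:
  Term 0 contributes -4 + 0 · 7 = -4
  Term 1 contributes 8 + 1 · 7 = 15
  Term 2 contributes 7 + 2 · 7 = 21
  Term 3 contributes -4 + 3 · 7 = 17
p(7) = ⊕ of these = min[-4, 15, 21, 17] = -4.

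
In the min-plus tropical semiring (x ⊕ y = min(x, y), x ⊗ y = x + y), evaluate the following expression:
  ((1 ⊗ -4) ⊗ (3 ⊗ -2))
((1 ⊗ -4) ⊗ (3 ⊗ -2)) = -2

Expand innermost to outermost. Recall ⊕ takes the minimum of its arguments and ⊗ takes their sum. Working out the expression ((1 ⊗ -4) ⊗ (3 ⊗ -2)) gives -2.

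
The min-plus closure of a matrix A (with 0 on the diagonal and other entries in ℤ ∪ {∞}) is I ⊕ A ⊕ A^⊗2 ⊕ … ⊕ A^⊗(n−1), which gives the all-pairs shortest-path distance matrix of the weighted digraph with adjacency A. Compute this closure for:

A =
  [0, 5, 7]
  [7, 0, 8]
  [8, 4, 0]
Closure =
  [0, 5, 7]
  [7, 0, 8]
  [8, 4, 0]

This is the Floyd-Warshall all-pairs shortest-path computation. For each intermediate vertex k = 0, 1, …, 2, update dist[i][j] ← min(dist[i][j], dist[i][k] + dist[k][j]). The final matrix gives, for each (i, j), the minimum total weight of any directed path from i to j (possibly empty when i = j).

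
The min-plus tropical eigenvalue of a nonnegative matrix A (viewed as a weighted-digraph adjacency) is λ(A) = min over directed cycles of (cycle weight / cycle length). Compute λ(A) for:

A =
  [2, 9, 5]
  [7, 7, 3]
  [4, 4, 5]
λ(A) = 2

Enumerate directed cycles and compute their means (weight / length). Sample:
  cycle 0 → 0: weight = 2, length = 1, mean = 2/1 ≈ 2.000
  cycle 1 → 1: weight = 7, length = 1, mean = 7/1 ≈ 7.000
  cycle 2 → 2: weight = 5, length = 1, mean = 5/1 ≈ 5.000
  cycle 0 → 1 → 0: weight = 16, length = 2, mean = 16/2 ≈ 8.000
  cycle 0 → 2 → 0: weight = 9, length = 2, mean = 9/2 ≈ 4.500
  cycle 1 → 0 → 1: weight = 16, length = 2, mean = 16/2 ≈ 8.000
Minimum mean = 2.000, attained e.g. along the cycle 0 → 0 with weight 2 and length 1. So λ(A) = 2/1 = 2.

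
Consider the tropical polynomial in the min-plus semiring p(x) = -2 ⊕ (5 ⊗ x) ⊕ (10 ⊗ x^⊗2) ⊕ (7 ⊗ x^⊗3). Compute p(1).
p(1) = -2

A tropical monomial a ⊗ x^⊗i evaluates to a + i · x. Evaluating each term at x = 1:
  Term 0 contributes -2 + 0 · 1 = -2
  Term 1 contributes 5 + 1 · 1 = 6
  Term 2 contributes 10 + 2 · 1 = 12
  Term 3 contributes 7 + 3 · 1 = 10
p(1) = ⊕ of these = min[-2, 6, 12, 10] = -2.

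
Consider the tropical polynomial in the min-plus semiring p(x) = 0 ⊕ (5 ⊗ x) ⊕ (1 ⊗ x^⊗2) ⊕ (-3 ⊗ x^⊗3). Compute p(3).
p(3) = 0

A tropical monomial a ⊗ x^⊗i evaluates to a + i · x. Evaluating each term at x = 3:
  Term 0 contributes 0 + 0 · 3 = 0
  Term 1 contributes 5 + 1 · 3 = 8
  Term 2 contributes 1 + 2 · 3 = 7
  Term 3 contributes -3 + 3 · 3 = 6
p(3) = ⊕ of these = min[0, 8, 7, 6] = 0.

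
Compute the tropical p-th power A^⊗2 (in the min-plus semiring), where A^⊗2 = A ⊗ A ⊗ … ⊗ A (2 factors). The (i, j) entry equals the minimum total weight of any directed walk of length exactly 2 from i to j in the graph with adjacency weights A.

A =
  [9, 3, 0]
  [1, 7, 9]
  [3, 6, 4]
A^⊗2 =
  [3, 6, 4]
  [8, 4, 1]
  [7, 6, 3]

Each entry (A^⊗2)_ij equals the minimum over all length-2 walks i = v_0 → v_1 → … → v_2 = j of Σ_t A[v_t][v_{t+1}]. For example, for (i, j) = (0, 2) we minimise over 3 possible intermediate vertex sequences; the minimum is 4, attained along the walk 0 → 2 → 2.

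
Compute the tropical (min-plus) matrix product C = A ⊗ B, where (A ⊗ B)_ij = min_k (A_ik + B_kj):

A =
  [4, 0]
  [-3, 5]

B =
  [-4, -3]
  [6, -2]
A ⊗ B =
  [0, -2]
  [-7, -6]

Apply the min-plus product entry-by-entry:
  C[0][0] = min over k of (A[0][0] + B[0][0] = 4 + -4 = 0, A[0][1] + B[1][0] = 0 + 6 = 6) = 0 (attained at k = 0)
  C[0][1] = min over k of (A[0][0] + B[0][1] = 4 + -3 = 1, A[0][1] + B[1][1] = 0 + -2 = -2) = -2 (attained at k = 1)
  C[1][0] = min over k of (A[1][0] + B[0][0] = -3 + -4 = -7, A[1][1] + B[1][0] = 5 + 6 = 11) = -7 (attained at k = 0)
  C[1][1] = min over k of (A[1][0] + B[0][1] = -3 + -3 = -6, A[1][1] + B[1][1] = 5 + -2 = 3) = -6 (attained at k = 0)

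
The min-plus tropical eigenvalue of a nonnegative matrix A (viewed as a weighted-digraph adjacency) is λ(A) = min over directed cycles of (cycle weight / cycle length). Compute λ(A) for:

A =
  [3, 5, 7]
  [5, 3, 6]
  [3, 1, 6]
λ(A) = 3

Enumerate directed cycles and compute their means (weight / length). Sample:
  cycle 0 → 0: weight = 3, length = 1, mean = 3/1 ≈ 3.000
  cycle 1 → 1: weight = 3, length = 1, mean = 3/1 ≈ 3.000
  cycle 2 → 2: weight = 6, length = 1, mean = 6/1 ≈ 6.000
  cycle 0 → 1 → 0: weight = 10, length = 2, mean = 10/2 ≈ 5.000
  cycle 0 → 2 → 0: weight = 10, length = 2, mean = 10/2 ≈ 5.000
  cycle 1 → 0 → 1: weight = 10, length = 2, mean = 10/2 ≈ 5.000
Minimum mean = 3.000, attained e.g. along the cycle 0 → 0 with weight 3 and length 1. So λ(A) = 3/1 = 3.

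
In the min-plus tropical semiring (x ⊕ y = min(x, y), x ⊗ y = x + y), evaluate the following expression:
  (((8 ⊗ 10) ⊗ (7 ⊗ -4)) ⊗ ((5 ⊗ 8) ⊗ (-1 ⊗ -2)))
(((8 ⊗ 10) ⊗ (7 ⊗ -4)) ⊗ ((5 ⊗ 8) ⊗ (-1 ⊗ -2))) = 31

Expand innermost to outermost. Recall ⊕ takes the minimum of its arguments and ⊗ takes their sum. Working out the expression (((8 ⊗ 10) ⊗ (7 ⊗ -4)) ⊗ ((5 ⊗ 8) ⊗ (-1 ⊗ -2))) gives 31.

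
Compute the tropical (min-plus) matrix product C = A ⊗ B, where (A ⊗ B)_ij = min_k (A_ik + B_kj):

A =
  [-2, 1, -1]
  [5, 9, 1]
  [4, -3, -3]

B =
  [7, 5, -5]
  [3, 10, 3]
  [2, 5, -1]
A ⊗ B =
  [1, 3, -7]
  [3, 6, 0]
  [-1, 2, -4]

Apply the min-plus product entry-by-entry:
  C[0][0] = min over k of (A[0][0] + B[0][0] = -2 + 7 = 5, A[0][1] + B[1][0] = 1 + 3 = 4, A[0][2] + B[2][0] = -1 + 2 = 1) = 1 (attained at k = 2)
  C[0][1] = min over k of (A[0][0] + B[0][1] = -2 + 5 = 3, A[0][1] + B[1][1] = 1 + 10 = 11, A[0][2] + B[2][1] = -1 + 5 = 4) = 3 (attained at k = 0)
  C[0][2] = min over k of (A[0][0] + B[0][2] = -2 + -5 = -7, A[0][1] + B[1][2] = 1 + 3 = 4, A[0][2] + B[2][2] = -1 + -1 = -2) = -7 (attained at k = 0)
  C[1][0] = min over k of (A[1][0] + B[0][0] = 5 + 7 = 12, A[1][1] + B[1][0] = 9 + 3 = 12, A[1][2] + B[2][0] = 1 + 2 = 3) = 3 (attained at k = 2)
  C[1][1] = min over k of (A[1][0] + B[0][1] = 5 + 5 = 10, A[1][1] + B[1][1] = 9 + 10 = 19, A[1][2] + B[2][1] = 1 + 5 = 6) = 6 (attained at k = 2)
  C[1][2] = min over k of (A[1][0] + B[0][2] = 5 + -5 = 0, A[1][1] + B[1][2] = 9 + 3 = 12, A[1][2] + B[2][2] = 1 + -1 = 0) = 0 (attained at k = 0)
  C[2][0] = min over k of (A[2][0] + B[0][0] = 4 + 7 = 11, A[2][1] + B[1][0] = -3 + 3 = 0, A[2][2] + B[2][0] = -3 + 2 = -1) = -1 (attained at k = 2)
  C[2][1] = min over k of (A[2][0] + B[0][1] = 4 + 5 = 9, A[2][1] + B[1][1] = -3 + 10 = 7, A[2][2] + B[2][1] = -3 + 5 = 2) = 2 (attained at k = 2)
  C[2][2] = min over k of (A[2][0] + B[0][2] = 4 + -5 = -1, A[2][1] + B[1][2] = -3 + 3 = 0, A[2][2] + B[2][2] = -3 + -1 = -4) = -4 (attained at k = 2)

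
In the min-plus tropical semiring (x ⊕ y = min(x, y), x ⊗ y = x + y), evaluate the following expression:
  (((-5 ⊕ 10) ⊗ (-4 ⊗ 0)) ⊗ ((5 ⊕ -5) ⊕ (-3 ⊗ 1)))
(((-5 ⊕ 10) ⊗ (-4 ⊗ 0)) ⊗ ((5 ⊕ -5) ⊕ (-3 ⊗ 1))) = -14

Expand innermost to outermost. Recall ⊕ takes the minimum of its arguments and ⊗ takes their sum. Working out the expression (((-5 ⊕ 10) ⊗ (-4 ⊗ 0)) ⊗ ((5 ⊕ -5) ⊕ (-3 ⊗ 1))) gives -14.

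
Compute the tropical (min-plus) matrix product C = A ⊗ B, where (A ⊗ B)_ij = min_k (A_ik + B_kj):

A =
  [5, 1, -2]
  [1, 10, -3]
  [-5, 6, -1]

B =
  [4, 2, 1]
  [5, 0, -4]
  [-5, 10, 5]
A ⊗ B =
  [-7, 1, -3]
  [-8, 3, 2]
  [-6, -3, -4]

Apply the min-plus product entry-by-entry:
  C[0][0] = min over k of (A[0][0] + B[0][0] = 5 + 4 = 9, A[0][1] + B[1][0] = 1 + 5 = 6, A[0][2] + B[2][0] = -2 + -5 = -7) = -7 (attained at k = 2)
  C[0][1] = min over k of (A[0][0] + B[0][1] = 5 + 2 = 7, A[0][1] + B[1][1] = 1 + 0 = 1, A[0][2] + B[2][1] = -2 + 10 = 8) = 1 (attained at k = 1)
  C[0][2] = min over k of (A[0][0] + B[0][2] = 5 + 1 = 6, A[0][1] + B[1][2] = 1 + -4 = -3, A[0][2] + B[2][2] = -2 + 5 = 3) = -3 (attained at k = 1)
  C[1][0] = min over k of (A[1][0] + B[0][0] = 1 + 4 = 5, A[1][1] + B[1][0] = 10 + 5 = 15, A[1][2] + B[2][0] = -3 + -5 = -8) = -8 (attained at k = 2)
  C[1][1] = min over k of (A[1][0] + B[0][1] = 1 + 2 = 3, A[1][1] + B[1][1] = 10 + 0 = 10, A[1][2] + B[2][1] = -3 + 10 = 7) = 3 (attained at k = 0)
  C[1][2] = min over k of (A[1][0] + B[0][2] = 1 + 1 = 2, A[1][1] + B[1][2] = 10 + -4 = 6, A[1][2] + B[2][2] = -3 + 5 = 2) = 2 (attained at k = 0)
  C[2][0] = min over k of (A[2][0] + B[0][0] = -5 + 4 = -1, A[2][1] + B[1][0] = 6 + 5 = 11, A[2][2] + B[2][0] = -1 + -5 = -6) = -6 (attained at k = 2)
  C[2][1] = min over k of (A[2][0] + B[0][1] = -5 + 2 = -3, A[2][1] + B[1][1] = 6 + 0 = 6, A[2][2] + B[2][1] = -1 + 10 = 9) = -3 (attained at k = 0)
  C[2][2] = min over k of (A[2][0] + B[0][2] = -5 + 1 = -4, A[2][1] + B[1][2] = 6 + -4 = 2, A[2][2] + B[2][2] = -1 + 5 = 4) = -4 (attained at k = 0)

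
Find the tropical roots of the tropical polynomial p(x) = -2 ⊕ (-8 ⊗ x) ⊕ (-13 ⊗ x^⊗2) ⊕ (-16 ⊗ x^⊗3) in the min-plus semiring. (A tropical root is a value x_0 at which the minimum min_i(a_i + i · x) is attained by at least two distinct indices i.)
Roots: {3, 5, 6}

Each tropical root is a break point of the lower envelope of the lines y = a_i + i · x (there are 4 lines, with slopes 0, 1, ..., 3). Only the lines that attain the minimum somewhere contribute to roots; other lines are dominated. Here the surviving (envelope) indices are i = 3, i = 2, i = 1, i = 0.
Intersections between consecutive envelope lines give the roots: for adjacent envelope indices i < j the intersection is x = (a_i − a_j) / (j − i). Reading off the sorted break points: {3, 5, 6}.
Verification: at each break x_0, at least two indices attain the minimum of min_i(a_i + i · x_0).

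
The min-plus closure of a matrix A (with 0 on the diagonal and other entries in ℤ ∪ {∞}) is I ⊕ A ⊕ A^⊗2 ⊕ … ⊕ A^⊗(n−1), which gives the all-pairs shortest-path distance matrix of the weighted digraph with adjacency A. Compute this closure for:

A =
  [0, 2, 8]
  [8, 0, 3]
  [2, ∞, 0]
Closure =
  [0, 2, 5]
  [5, 0, 3]
  [2, 4, 0]

This is the Floyd-Warshall all-pairs shortest-path computation. For each intermediate vertex k = 0, 1, …, 2, update dist[i][j] ← min(dist[i][j], dist[i][k] + dist[k][j]). The final matrix gives, for each (i, j), the minimum total weight of any directed path from i to j (possibly empty when i = j).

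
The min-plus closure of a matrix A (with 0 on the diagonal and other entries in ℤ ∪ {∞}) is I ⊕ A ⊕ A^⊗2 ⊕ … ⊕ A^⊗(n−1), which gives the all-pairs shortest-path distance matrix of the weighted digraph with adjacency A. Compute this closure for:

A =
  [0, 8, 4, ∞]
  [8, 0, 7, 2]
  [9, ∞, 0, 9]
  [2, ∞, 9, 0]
Closure =
  [0, 8, 4, 10]
  [4, 0, 7, 2]
  [9, 17, 0, 9]
  [2, 10, 6, 0]

This is the Floyd-Warshall all-pairs shortest-path computation. For each intermediate vertex k = 0, 1, …, 3, update dist[i][j] ← min(dist[i][j], dist[i][k] + dist[k][j]). The final matrix gives, for each (i, j), the minimum total weight of any directed path from i to j (possibly empty when i = j).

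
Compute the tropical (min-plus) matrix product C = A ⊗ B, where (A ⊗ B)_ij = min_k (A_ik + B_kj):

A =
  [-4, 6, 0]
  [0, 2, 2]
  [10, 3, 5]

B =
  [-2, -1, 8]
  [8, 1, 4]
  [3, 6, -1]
A ⊗ B =
  [-6, -5, -1]
  [-2, -1, 1]
  [8, 4, 4]

Apply the min-plus product entry-by-entry:
  C[0][0] = min over k of (A[0][0] + B[0][0] = -4 + -2 = -6, A[0][1] + B[1][0] = 6 + 8 = 14, A[0][2] + B[2][0] = 0 + 3 = 3) = -6 (attained at k = 0)
  C[0][1] = min over k of (A[0][0] + B[0][1] = -4 + -1 = -5, A[0][1] + B[1][1] = 6 + 1 = 7, A[0][2] + B[2][1] = 0 + 6 = 6) = -5 (attained at k = 0)
  C[0][2] = min over k of (A[0][0] + B[0][2] = -4 + 8 = 4, A[0][1] + B[1][2] = 6 + 4 = 10, A[0][2] + B[2][2] = 0 + -1 = -1) = -1 (attained at k = 2)
  C[1][0] = min over k of (A[1][0] + B[0][0] = 0 + -2 = -2, A[1][1] + B[1][0] = 2 + 8 = 10, A[1][2] + B[2][0] = 2 + 3 = 5) = -2 (attained at k = 0)
  C[1][1] = min over k of (A[1][0] + B[0][1] = 0 + -1 = -1, A[1][1] + B[1][1] = 2 + 1 = 3, A[1][2] + B[2][1] = 2 + 6 = 8) = -1 (attained at k = 0)
  C[1][2] = min over k of (A[1][0] + B[0][2] = 0 + 8 = 8, A[1][1] + B[1][2] = 2 + 4 = 6, A[1][2] + B[2][2] = 2 + -1 = 1) = 1 (attained at k = 2)
  C[2][0] = min over k of (A[2][0] + B[0][0] = 10 + -2 = 8, A[2][1] + B[1][0] = 3 + 8 = 11, A[2][2] + B[2][0] = 5 + 3 = 8) = 8 (attained at k = 0)
  C[2][1] = min over k of (A[2][0] + B[0][1] = 10 + -1 = 9, A[2][1] + B[1][1] = 3 + 1 = 4, A[2][2] + B[2][1] = 5 + 6 = 11) = 4 (attained at k = 1)
  C[2][2] = min over k of (A[2][0] + B[0][2] = 10 + 8 = 18, A[2][1] + B[1][2] = 3 + 4 = 7, A[2][2] + B[2][2] = 5 + -1 = 4) = 4 (attained at k = 2)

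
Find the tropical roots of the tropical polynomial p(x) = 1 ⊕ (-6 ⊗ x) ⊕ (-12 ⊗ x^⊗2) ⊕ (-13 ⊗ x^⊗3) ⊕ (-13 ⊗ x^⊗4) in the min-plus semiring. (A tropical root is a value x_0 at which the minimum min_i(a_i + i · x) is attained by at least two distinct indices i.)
Roots: {0, 1, 6, 7}

Each tropical root is a break point of the lower envelope of the lines y = a_i + i · x (there are 5 lines, with slopes 0, 1, ..., 4). Only the lines that attain the minimum somewhere contribute to roots; other lines are dominated. Here the surviving (envelope) indices are i = 4, i = 3, i = 2, i = 1, i = 0.
Intersections between consecutive envelope lines give the roots: for adjacent envelope indices i < j the intersection is x = (a_i − a_j) / (j − i). Reading off the sorted break points: {0, 1, 6, 7}.
Verification: at each break x_0, at least two indices attain the minimum of min_i(a_i + i · x_0).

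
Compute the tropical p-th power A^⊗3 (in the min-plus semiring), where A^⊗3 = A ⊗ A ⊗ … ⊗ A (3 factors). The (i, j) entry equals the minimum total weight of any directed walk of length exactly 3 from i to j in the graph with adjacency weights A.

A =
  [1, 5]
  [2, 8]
A^⊗3 =
  [3, 7]
  [4, 8]

Each entry (A^⊗3)_ij equals the minimum over all length-3 walks i = v_0 → v_1 → … → v_3 = j of Σ_t A[v_t][v_{t+1}]. For example, for (i, j) = (0, 1) we minimise over 4 possible intermediate vertex sequences; the minimum is 7, attained along the walk 0 → 0 → 0 → 1.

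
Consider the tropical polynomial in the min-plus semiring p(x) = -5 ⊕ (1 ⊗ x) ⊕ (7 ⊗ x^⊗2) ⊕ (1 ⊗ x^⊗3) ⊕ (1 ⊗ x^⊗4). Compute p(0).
p(0) = -5

A tropical monomial a ⊗ x^⊗i evaluates to a + i · x. Evaluating each term at x = 0:
  Term 0 contributes -5 + 0 · 0 = -5
  Term 1 contributes 1 + 1 · 0 = 1
  Term 2 contributes 7 + 2 · 0 = 7
  Term 3 contributes 1 + 3 · 0 = 1
  Term 4 contributes 1 + 4 · 0 = 1
p(0) = ⊕ of these = min[-5, 1, 7, 1, 1] = -5.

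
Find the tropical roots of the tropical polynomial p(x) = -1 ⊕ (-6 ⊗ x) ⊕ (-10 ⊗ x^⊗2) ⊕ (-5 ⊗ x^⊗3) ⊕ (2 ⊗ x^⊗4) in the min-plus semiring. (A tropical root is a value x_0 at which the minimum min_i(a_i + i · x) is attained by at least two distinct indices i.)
Roots: {-7, -5, 4, 5}

Each tropical root is a break point of the lower envelope of the lines y = a_i + i · x (there are 5 lines, with slopes 0, 1, ..., 4). Only the lines that attain the minimum somewhere contribute to roots; other lines are dominated. Here the surviving (envelope) indices are i = 4, i = 3, i = 2, i = 1, i = 0.
Intersections between consecutive envelope lines give the roots: for adjacent envelope indices i < j the intersection is x = (a_i − a_j) / (j − i). Reading off the sorted break points: {-7, -5, 4, 5}.
Verification: at each break x_0, at least two indices attain the minimum of min_i(a_i + i · x_0).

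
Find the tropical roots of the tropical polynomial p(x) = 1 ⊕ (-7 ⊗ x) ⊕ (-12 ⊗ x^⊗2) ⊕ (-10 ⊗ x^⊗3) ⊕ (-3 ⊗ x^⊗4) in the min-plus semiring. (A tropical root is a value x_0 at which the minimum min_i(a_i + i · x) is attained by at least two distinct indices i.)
Roots: {-7, -2, 5, 8}

Each tropical root is a break point of the lower envelope of the lines y = a_i + i · x (there are 5 lines, with slopes 0, 1, ..., 4). Only the lines that attain the minimum somewhere contribute to roots; other lines are dominated. Here the surviving (envelope) indices are i = 4, i = 3, i = 2, i = 1, i = 0.
Intersections between consecutive envelope lines give the roots: for adjacent envelope indices i < j the intersection is x = (a_i − a_j) / (j − i). Reading off the sorted break points: {-7, -2, 5, 8}.
Verification: at each break x_0, at least two indices attain the minimum of min_i(a_i + i · x_0).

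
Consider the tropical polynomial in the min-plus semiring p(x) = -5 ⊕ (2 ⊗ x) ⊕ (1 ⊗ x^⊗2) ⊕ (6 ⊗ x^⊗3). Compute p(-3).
p(-3) = -5

A tropical monomial a ⊗ x^⊗i evaluates to a + i · x. Evaluating each term at x = -3:
  Term 0 contributes -5 + 0 · -3 = -5
  Term 1 contributes 2 + 1 · -3 = -1
  Term 2 contributes 1 + 2 · -3 = -5
  Term 3 contributes 6 + 3 · -3 = -3
p(-3) = ⊕ of these = min[-5, -1, -5, -3] = -5.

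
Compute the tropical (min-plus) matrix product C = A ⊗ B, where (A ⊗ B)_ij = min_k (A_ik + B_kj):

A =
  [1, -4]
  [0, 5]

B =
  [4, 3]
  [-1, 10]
A ⊗ B =
  [-5, 4]
  [4, 3]

Apply the min-plus product entry-by-entry:
  C[0][0] = min over k of (A[0][0] + B[0][0] = 1 + 4 = 5, A[0][1] + B[1][0] = -4 + -1 = -5) = -5 (attained at k = 1)
  C[0][1] = min over k of (A[0][0] + B[0][1] = 1 + 3 = 4, A[0][1] + B[1][1] = -4 + 10 = 6) = 4 (attained at k = 0)
  C[1][0] = min over k of (A[1][0] + B[0][0] = 0 + 4 = 4, A[1][1] + B[1][0] = 5 + -1 = 4) = 4 (attained at k = 0)
  C[1][1] = min over k of (A[1][0] + B[0][1] = 0 + 3 = 3, A[1][1] + B[1][1] = 5 + 10 = 15) = 3 (attained at k = 0)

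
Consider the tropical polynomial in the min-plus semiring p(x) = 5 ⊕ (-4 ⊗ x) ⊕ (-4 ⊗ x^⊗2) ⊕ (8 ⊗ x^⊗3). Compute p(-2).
p(-2) = -8

A tropical monomial a ⊗ x^⊗i evaluates to a + i · x. Evaluating each term at x = -2:
  Term 0 contributes 5 + 0 · -2 = 5
  Term 1 contributes -4 + 1 · -2 = -6
  Term 2 contributes -4 + 2 · -2 = -8
  Term 3 contributes 8 + 3 · -2 = 2
p(-2) = ⊕ of these = min[5, -6, -8, 2] = -8.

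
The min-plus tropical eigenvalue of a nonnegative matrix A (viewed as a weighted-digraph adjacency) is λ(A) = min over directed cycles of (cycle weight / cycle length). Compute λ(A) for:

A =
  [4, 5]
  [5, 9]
λ(A) = 4

Enumerate directed cycles and compute their means (weight / length). Sample:
  cycle 0 → 0: weight = 4, length = 1, mean = 4/1 ≈ 4.000
  cycle 1 → 1: weight = 9, length = 1, mean = 9/1 ≈ 9.000
  cycle 0 → 1 → 0: weight = 10, length = 2, mean = 10/2 ≈ 5.000
  cycle 1 → 0 → 1: weight = 10, length = 2, mean = 10/2 ≈ 5.000
Minimum mean = 4.000, attained e.g. along the cycle 0 → 0 with weight 4 and length 1. So λ(A) = 4/1 = 4.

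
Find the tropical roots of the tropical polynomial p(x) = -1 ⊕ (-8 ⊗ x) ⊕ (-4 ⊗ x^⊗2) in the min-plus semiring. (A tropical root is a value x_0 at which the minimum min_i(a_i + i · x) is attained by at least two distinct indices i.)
Roots: {-4, 7}

Each tropical root is a break point of the lower envelope of the lines y = a_i + i · x (there are 3 lines, with slopes 0, 1, ..., 2). Only the lines that attain the minimum somewhere contribute to roots; other lines are dominated. Here the surviving (envelope) indices are i = 2, i = 1, i = 0.
Intersections between consecutive envelope lines give the roots: for adjacent envelope indices i < j the intersection is x = (a_i − a_j) / (j − i). Reading off the sorted break points: {-4, 7}.
Verification: at each break x_0, at least two indices attain the minimum of min_i(a_i + i · x_0).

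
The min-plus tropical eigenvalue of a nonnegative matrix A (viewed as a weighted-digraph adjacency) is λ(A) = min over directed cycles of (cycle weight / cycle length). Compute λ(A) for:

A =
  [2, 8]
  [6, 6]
λ(A) = 2

Enumerate directed cycles and compute their means (weight / length). Sample:
  cycle 0 → 0: weight = 2, length = 1, mean = 2/1 ≈ 2.000
  cycle 1 → 1: weight = 6, length = 1, mean = 6/1 ≈ 6.000
  cycle 0 → 1 → 0: weight = 14, length = 2, mean = 14/2 ≈ 7.000
  cycle 1 → 0 → 1: weight = 14, length = 2, mean = 14/2 ≈ 7.000
Minimum mean = 2.000, attained e.g. along the cycle 0 → 0 with weight 2 and length 1. So λ(A) = 2/1 = 2.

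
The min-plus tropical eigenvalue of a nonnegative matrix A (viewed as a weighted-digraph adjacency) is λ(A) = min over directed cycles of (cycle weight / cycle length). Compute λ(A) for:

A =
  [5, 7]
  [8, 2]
λ(A) = 2

Enumerate directed cycles and compute their means (weight / length). Sample:
  cycle 0 → 0: weight = 5, length = 1, mean = 5/1 ≈ 5.000
  cycle 1 → 1: weight = 2, length = 1, mean = 2/1 ≈ 2.000
  cycle 0 → 1 → 0: weight = 15, length = 2, mean = 15/2 ≈ 7.500
  cycle 1 → 0 → 1: weight = 15, length = 2, mean = 15/2 ≈ 7.500
Minimum mean = 2.000, attained e.g. along the cycle 1 → 1 with weight 2 and length 1. So λ(A) = 2/1 = 2.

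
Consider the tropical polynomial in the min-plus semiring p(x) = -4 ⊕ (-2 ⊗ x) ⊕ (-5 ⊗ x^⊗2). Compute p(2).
p(2) = -4

A tropical monomial a ⊗ x^⊗i evaluates to a + i · x. Evaluating each term at x = 2:
  Term 0 contributes -4 + 0 · 2 = -4
  Term 1 contributes -2 + 1 · 2 = 0
  Term 2 contributes -5 + 2 · 2 = -1
p(2) = ⊕ of these = min[-4, 0, -1] = -4.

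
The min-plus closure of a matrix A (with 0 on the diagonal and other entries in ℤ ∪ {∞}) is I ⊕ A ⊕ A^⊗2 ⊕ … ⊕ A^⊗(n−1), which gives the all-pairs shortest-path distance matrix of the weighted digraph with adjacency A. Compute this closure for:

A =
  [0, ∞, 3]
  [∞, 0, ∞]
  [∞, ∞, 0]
Closure =
  [0, ∞, 3]
  [∞, 0, ∞]
  [∞, ∞, 0]

This is the Floyd-Warshall all-pairs shortest-path computation. For each intermediate vertex k = 0, 1, …, 2, update dist[i][j] ← min(dist[i][j], dist[i][k] + dist[k][j]). The final matrix gives, for each (i, j), the minimum total weight of any directed path from i to j (possibly empty when i = j).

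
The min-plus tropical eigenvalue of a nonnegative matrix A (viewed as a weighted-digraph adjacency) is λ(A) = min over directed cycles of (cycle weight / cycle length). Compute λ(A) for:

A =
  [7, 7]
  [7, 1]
λ(A) = 1

Enumerate directed cycles and compute their means (weight / length). Sample:
  cycle 0 → 0: weight = 7, length = 1, mean = 7/1 ≈ 7.000
  cycle 1 → 1: weight = 1, length = 1, mean = 1/1 ≈ 1.000
  cycle 0 → 1 → 0: weight = 14, length = 2, mean = 14/2 ≈ 7.000
  cycle 1 → 0 → 1: weight = 14, length = 2, mean = 14/2 ≈ 7.000
Minimum mean = 1.000, attained e.g. along the cycle 1 → 1 with weight 1 and length 1. So λ(A) = 1/1 = 1.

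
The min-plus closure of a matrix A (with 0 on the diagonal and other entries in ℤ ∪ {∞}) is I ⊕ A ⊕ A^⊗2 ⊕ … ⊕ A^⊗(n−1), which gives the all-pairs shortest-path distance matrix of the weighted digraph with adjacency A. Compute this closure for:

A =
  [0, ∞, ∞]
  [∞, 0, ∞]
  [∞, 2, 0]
Closure =
  [0, ∞, ∞]
  [∞, 0, ∞]
  [∞, 2, 0]

This is the Floyd-Warshall all-pairs shortest-path computation. For each intermediate vertex k = 0, 1, …, 2, update dist[i][j] ← min(dist[i][j], dist[i][k] + dist[k][j]). The final matrix gives, for each (i, j), the minimum total weight of any directed path from i to j (possibly empty when i = j).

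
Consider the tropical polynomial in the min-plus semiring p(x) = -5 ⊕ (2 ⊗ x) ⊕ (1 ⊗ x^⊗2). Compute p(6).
p(6) = -5

A tropical monomial a ⊗ x^⊗i evaluates to a + i · x. Evaluating each term at x = 6:
  Term 0 contributes -5 + 0 · 6 = -5
  Term 1 contributes 2 + 1 · 6 = 8
  Term 2 contributes 1 + 2 · 6 = 13
p(6) = ⊕ of these = min[-5, 8, 13] = -5.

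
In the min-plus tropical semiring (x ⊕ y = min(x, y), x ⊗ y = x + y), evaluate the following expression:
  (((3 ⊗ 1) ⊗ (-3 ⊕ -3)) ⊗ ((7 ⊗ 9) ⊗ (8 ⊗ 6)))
(((3 ⊗ 1) ⊗ (-3 ⊕ -3)) ⊗ ((7 ⊗ 9) ⊗ (8 ⊗ 6))) = 31

Expand innermost to outermost. Recall ⊕ takes the minimum of its arguments and ⊗ takes their sum. Working out the expression (((3 ⊗ 1) ⊗ (-3 ⊕ -3)) ⊗ ((7 ⊗ 9) ⊗ (8 ⊗ 6))) gives 31.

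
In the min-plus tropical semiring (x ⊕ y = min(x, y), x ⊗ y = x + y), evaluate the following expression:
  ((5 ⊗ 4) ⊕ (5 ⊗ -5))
((5 ⊗ 4) ⊕ (5 ⊗ -5)) = 0

Expand innermost to outermost. Recall ⊕ takes the minimum of its arguments and ⊗ takes their sum. Working out the expression ((5 ⊗ 4) ⊕ (5 ⊗ -5)) gives 0.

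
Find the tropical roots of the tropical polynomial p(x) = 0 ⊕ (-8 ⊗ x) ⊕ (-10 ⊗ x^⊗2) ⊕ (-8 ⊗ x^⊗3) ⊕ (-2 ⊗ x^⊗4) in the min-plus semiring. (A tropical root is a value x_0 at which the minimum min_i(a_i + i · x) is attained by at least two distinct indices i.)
Roots: {-6, -2, 2, 8}

Each tropical root is a break point of the lower envelope of the lines y = a_i + i · x (there are 5 lines, with slopes 0, 1, ..., 4). Only the lines that attain the minimum somewhere contribute to roots; other lines are dominated. Here the surviving (envelope) indices are i = 4, i = 3, i = 2, i = 1, i = 0.
Intersections between consecutive envelope lines give the roots: for adjacent envelope indices i < j the intersection is x = (a_i − a_j) / (j − i). Reading off the sorted break points: {-6, -2, 2, 8}.
Verification: at each break x_0, at least two indices attain the minimum of min_i(a_i + i · x_0).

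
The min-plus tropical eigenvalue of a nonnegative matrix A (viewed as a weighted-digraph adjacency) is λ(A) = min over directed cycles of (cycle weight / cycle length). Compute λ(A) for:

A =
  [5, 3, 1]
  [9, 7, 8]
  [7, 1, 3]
λ(A) = 3

Enumerate directed cycles and compute their means (weight / length). Sample:
  cycle 0 → 0: weight = 5, length = 1, mean = 5/1 ≈ 5.000
  cycle 1 → 1: weight = 7, length = 1, mean = 7/1 ≈ 7.000
  cycle 2 → 2: weight = 3, length = 1, mean = 3/1 ≈ 3.000
  cycle 0 → 1 → 0: weight = 12, length = 2, mean = 12/2 ≈ 6.000
  cycle 0 → 2 → 0: weight = 8, length = 2, mean = 8/2 ≈ 4.000
  cycle 1 → 0 → 1: weight = 12, length = 2, mean = 12/2 ≈ 6.000
Minimum mean = 3.000, attained e.g. along the cycle 2 → 2 with weight 3 and length 1. So λ(A) = 3/1 = 3.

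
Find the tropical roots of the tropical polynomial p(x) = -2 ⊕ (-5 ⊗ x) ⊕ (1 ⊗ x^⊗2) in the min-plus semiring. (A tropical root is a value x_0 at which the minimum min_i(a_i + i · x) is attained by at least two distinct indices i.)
Roots: {-6, 3}

Each tropical root is a break point of the lower envelope of the lines y = a_i + i · x (there are 3 lines, with slopes 0, 1, ..., 2). Only the lines that attain the minimum somewhere contribute to roots; other lines are dominated. Here the surviving (envelope) indices are i = 2, i = 1, i = 0.
Intersections between consecutive envelope lines give the roots: for adjacent envelope indices i < j the intersection is x = (a_i − a_j) / (j − i). Reading off the sorted break points: {-6, 3}.
Verification: at each break x_0, at least two indices attain the minimum of min_i(a_i + i · x_0).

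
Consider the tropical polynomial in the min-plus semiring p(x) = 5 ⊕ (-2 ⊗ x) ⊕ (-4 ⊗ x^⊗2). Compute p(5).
p(5) = 3

A tropical monomial a ⊗ x^⊗i evaluates to a + i · x. Evaluating each term at x = 5:
  Term 0 contributes 5 + 0 · 5 = 5
  Term 1 contributes -2 + 1 · 5 = 3
  Term 2 contributes -4 + 2 · 5 = 6
p(5) = ⊕ of these = min[5, 3, 6] = 3.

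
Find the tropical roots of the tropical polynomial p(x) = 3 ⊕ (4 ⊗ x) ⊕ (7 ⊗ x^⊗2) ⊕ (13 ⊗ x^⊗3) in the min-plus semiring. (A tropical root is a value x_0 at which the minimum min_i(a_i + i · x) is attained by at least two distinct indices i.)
Roots: {-6, -3, -1}

Each tropical root is a break point of the lower envelope of the lines y = a_i + i · x (there are 4 lines, with slopes 0, 1, ..., 3). Only the lines that attain the minimum somewhere contribute to roots; other lines are dominated. Here the surviving (envelope) indices are i = 3, i = 2, i = 1, i = 0.
Intersections between consecutive envelope lines give the roots: for adjacent envelope indices i < j the intersection is x = (a_i − a_j) / (j − i). Reading off the sorted break points: {-6, -3, -1}.
Verification: at each break x_0, at least two indices attain the minimum of min_i(a_i + i · x_0).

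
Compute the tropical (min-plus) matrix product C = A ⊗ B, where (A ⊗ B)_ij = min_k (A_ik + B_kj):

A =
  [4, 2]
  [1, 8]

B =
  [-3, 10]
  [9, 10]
A ⊗ B =
  [1, 12]
  [-2, 11]

Apply the min-plus product entry-by-entry:
  C[0][0] = min over k of (A[0][0] + B[0][0] = 4 + -3 = 1, A[0][1] + B[1][0] = 2 + 9 = 11) = 1 (attained at k = 0)
  C[0][1] = min over k of (A[0][0] + B[0][1] = 4 + 10 = 14, A[0][1] + B[1][1] = 2 + 10 = 12) = 12 (attained at k = 1)
  C[1][0] = min over k of (A[1][0] + B[0][0] = 1 + -3 = -2, A[1][1] + B[1][0] = 8 + 9 = 17) = -2 (attained at k = 0)
  C[1][1] = min over k of (A[1][0] + B[0][1] = 1 + 10 = 11, A[1][1] + B[1][1] = 8 + 10 = 18) = 11 (attained at k = 0)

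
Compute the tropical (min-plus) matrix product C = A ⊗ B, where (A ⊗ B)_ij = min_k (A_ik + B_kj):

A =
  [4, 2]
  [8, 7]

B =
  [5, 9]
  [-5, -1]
A ⊗ B =
  [-3, 1]
  [2, 6]

Apply the min-plus product entry-by-entry:
  C[0][0] = min over k of (A[0][0] + B[0][0] = 4 + 5 = 9, A[0][1] + B[1][0] = 2 + -5 = -3) = -3 (attained at k = 1)
  C[0][1] = min over k of (A[0][0] + B[0][1] = 4 + 9 = 13, A[0][1] + B[1][1] = 2 + -1 = 1) = 1 (attained at k = 1)
  C[1][0] = min over k of (A[1][0] + B[0][0] = 8 + 5 = 13, A[1][1] + B[1][0] = 7 + -5 = 2) = 2 (attained at k = 1)
  C[1][1] = min over k of (A[1][0] + B[0][1] = 8 + 9 = 17, A[1][1] + B[1][1] = 7 + -1 = 6) = 6 (attained at k = 1)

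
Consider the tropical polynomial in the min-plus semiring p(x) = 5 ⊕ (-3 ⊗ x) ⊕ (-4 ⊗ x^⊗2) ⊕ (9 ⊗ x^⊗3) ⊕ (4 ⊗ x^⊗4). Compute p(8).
p(8) = 5

A tropical monomial a ⊗ x^⊗i evaluates to a + i · x. Evaluating each term at x = 8:
  Term 0 contributes 5 + 0 · 8 = 5
  Term 1 contributes -3 + 1 · 8 = 5
  Term 2 contributes -4 + 2 · 8 = 12
  Term 3 contributes 9 + 3 · 8 = 33
  Term 4 contributes 4 + 4 · 8 = 36
p(8) = ⊕ of these = min[5, 5, 12, 33, 36] = 5.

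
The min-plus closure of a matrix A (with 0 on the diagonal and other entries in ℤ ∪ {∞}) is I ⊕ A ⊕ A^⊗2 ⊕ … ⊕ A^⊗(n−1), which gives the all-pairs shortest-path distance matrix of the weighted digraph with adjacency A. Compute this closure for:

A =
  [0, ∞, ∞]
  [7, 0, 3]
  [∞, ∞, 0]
Closure =
  [0, ∞, ∞]
  [7, 0, 3]
  [∞, ∞, 0]

This is the Floyd-Warshall all-pairs shortest-path computation. For each intermediate vertex k = 0, 1, …, 2, update dist[i][j] ← min(dist[i][j], dist[i][k] + dist[k][j]). The final matrix gives, for each (i, j), the minimum total weight of any directed path from i to j (possibly empty when i = j).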